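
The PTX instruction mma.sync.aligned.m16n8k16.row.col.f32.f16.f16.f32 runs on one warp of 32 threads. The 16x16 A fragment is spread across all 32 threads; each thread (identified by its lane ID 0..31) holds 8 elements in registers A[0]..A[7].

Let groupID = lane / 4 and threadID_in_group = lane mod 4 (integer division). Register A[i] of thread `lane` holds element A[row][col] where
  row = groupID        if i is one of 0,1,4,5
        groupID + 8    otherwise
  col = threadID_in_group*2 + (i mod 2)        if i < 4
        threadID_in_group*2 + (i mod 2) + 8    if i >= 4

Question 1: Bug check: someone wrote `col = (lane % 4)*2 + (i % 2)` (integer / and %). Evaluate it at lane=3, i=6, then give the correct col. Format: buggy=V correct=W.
buggy=6 correct=14

`(lane % 4)*2 + (i % 2)`[3,6]->6
3: gid=0,tid=3
[6] (0+8,3*2+0+8) = (8,14)
col: 6 vs 14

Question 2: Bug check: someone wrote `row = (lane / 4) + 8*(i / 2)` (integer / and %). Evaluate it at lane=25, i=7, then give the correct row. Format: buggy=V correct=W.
`(lane / 4) + 8*(i / 2)`[25,7]->30
lane 25: gid=6 (25/4), tid=1 (25%4)
i=7: r=6+8=14, c=1*2+1+8=11
row: 30 vs 14

buggy=30 correct=14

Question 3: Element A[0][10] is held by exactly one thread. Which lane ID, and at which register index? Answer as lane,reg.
1,4

r:0=>grp=0,rB=0  c:10=>cB=1,tig=1,lo=0
L=0*4+1=1  i=1*4+0*2+0=4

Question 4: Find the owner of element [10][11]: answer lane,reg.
9,7

r:10=>grp=2,rB=1  c:11=>cB=1,tig=1,lo=1
L=2*4+1=9  i=1*4+1*2+1=7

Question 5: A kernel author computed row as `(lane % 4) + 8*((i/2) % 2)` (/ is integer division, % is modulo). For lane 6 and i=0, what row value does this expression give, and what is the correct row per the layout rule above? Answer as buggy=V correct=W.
`(lane % 4) + 8*((i/2) % 2)`[6,0]→2
L=6→G=6>>2=1, T=6&3=2
[0]→row 1+0=1  col 2·2+0+0=4
row: 2 vs 1

buggy=2 correct=1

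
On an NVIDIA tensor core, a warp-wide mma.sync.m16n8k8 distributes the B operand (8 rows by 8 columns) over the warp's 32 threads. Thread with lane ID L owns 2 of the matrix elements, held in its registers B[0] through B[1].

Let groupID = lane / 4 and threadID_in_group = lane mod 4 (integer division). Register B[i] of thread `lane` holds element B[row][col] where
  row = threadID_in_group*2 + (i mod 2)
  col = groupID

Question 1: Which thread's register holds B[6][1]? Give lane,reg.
c:1=>grp=1  r:6=>tig=3,lo=0
L=1*4+3=7  i=0=0

7,0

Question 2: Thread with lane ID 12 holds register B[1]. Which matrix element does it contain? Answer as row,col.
1,3

lane 12: gr=3 (12/4), th=0 (12%4)
i=1: r=0*2+1=1, c=gr=3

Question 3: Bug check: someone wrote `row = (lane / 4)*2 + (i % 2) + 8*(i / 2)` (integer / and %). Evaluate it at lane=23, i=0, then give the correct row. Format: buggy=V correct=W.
`(lane / 4)*2 + (i % 2) + 8*(i / 2)`[23,0]->10
lane 23->23/4=5, 23 mod 4=3
i=0  r:2·3+0->6  c:5
row: 10 vs 6

buggy=10 correct=6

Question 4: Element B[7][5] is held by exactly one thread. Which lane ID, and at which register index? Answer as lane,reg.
23,1

c=5->g=5  r=7->t=3,b0=1
L=5*4+3=23  i=1=1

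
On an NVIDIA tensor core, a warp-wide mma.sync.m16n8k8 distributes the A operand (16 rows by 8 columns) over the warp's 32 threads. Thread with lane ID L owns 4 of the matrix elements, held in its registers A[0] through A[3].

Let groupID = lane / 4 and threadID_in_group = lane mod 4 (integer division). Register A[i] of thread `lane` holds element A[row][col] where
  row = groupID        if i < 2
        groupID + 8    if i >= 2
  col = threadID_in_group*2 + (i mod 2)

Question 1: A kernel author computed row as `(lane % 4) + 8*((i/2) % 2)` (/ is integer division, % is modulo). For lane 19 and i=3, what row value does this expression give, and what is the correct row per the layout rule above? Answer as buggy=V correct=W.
buggy=11 correct=12

`(lane % 4) + 8*((i/2) % 2)`[19,3]->11
L=19->gid=19>>2=4, tid=19&3=3
[3]->row 4+8=12  col 3·2+1=7
row: 11 vs 12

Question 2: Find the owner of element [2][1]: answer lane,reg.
8,1

r=2→G=2,rhi=0  c=1→T=0,p=1
L=2*4+0=8  i=0*2+1=1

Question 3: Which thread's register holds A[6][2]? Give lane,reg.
r: 6->gid=6,r8=0  c: 2->tid=1,i&1=0
L=6*4+1=25  i=0*2+0=0

25,0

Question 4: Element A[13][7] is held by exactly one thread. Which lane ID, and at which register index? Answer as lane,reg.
23,3

r: 13->gid=5,r8=1  c: 7->tid=3,i&1=1
L=5*4+3=23  i=1*2+1=3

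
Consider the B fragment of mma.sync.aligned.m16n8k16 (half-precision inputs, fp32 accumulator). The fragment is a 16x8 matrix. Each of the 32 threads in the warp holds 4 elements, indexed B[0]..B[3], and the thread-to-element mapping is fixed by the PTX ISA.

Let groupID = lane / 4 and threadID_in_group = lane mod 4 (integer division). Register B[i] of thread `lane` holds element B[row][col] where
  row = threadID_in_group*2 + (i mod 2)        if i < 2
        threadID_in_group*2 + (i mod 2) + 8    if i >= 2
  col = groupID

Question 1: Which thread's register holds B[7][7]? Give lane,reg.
c=7→G=7  r=7→rhi=0,T=3,p=1
L=7*4+3=31  i=0*2+1=1

31,1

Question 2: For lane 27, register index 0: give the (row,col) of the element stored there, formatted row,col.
lane 27→27/4=6, 27 mod 4=3
i=0  r:2·3+0+0→6  c:6

6,6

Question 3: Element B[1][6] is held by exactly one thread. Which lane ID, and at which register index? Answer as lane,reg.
24,1

c: 6->gid=6  r: 1->r8=0,tid=0,i&1=1
L=6*4+0=24  i=0*2+1=1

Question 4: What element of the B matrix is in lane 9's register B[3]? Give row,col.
11,2

lane 9: G=2 (9/4), T=1 (9%4)
i=3: r=1*2+1+8=11, c=G=2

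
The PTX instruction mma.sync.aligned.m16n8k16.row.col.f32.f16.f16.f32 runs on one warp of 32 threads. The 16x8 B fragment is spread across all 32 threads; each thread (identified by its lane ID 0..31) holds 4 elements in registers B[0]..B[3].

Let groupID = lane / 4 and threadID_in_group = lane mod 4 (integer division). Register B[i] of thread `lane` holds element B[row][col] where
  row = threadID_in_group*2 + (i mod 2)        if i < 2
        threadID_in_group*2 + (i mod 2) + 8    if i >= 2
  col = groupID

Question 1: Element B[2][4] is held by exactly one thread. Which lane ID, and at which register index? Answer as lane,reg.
17,0

c:4=>grp=4  r:2=>rB=0,tig=1,lo=0
L=4*4+1=17  i=0*2+0=0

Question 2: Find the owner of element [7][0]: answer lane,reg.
c=0⇒gr=0  r=7⇒Rb=0,th=3,odd=1
L=0*4+3=3  i=0*2+1=1

3,1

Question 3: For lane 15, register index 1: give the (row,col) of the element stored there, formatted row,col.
lane 15->15/4=3, 15 mod 4=3
i=1  r:2·3+1+0->7  c:3

7,3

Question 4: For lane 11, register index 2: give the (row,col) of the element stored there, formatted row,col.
11: gr=2,th=3
[2] (3*2+0+8,2) = (14,2)

14,2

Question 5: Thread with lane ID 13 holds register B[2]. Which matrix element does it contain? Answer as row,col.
lane 13: grp=3 (13/4), tig=1 (13%4)
i=2: r=1*2+0+8=10, c=grp=3

10,3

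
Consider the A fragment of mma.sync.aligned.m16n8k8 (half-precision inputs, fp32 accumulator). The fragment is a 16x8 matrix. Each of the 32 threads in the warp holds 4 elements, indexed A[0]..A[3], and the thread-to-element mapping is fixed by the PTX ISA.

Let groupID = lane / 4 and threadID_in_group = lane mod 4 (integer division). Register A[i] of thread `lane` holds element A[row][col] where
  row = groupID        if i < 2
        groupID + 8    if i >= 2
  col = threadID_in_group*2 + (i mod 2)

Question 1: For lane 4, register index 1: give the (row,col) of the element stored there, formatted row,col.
lane 4->4/4=1, 4 mod 4=0
i=1  r:1+0->1  c:2·0+1->1

1,1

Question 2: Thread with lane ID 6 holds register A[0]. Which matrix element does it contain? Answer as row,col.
1,4

6: gid=1,tid=2
[0] (1+0,2*2+0) = (1,4)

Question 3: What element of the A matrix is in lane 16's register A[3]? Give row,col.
12,1

L=16->g=16>>2=4, t=16&3=0
[3]->row 4+8=12  col 0·2+1=1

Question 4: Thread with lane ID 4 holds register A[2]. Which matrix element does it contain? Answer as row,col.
9,0

4: gid=1,tid=0
[2] (1+8,0*2+0) = (9,0)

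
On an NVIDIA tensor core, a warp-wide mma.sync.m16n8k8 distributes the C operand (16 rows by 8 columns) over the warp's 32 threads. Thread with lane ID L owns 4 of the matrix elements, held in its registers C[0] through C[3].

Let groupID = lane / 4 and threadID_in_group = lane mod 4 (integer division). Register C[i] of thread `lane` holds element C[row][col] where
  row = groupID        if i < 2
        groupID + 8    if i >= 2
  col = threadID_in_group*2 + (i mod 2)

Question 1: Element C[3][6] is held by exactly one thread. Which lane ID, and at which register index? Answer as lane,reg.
15,0

r=3⇒gr=3,Rb=0  c=6⇒th=3,odd=0
L=3*4+3=15  i=0*2+0=0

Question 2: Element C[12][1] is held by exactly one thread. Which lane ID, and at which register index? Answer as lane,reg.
r:12=>grp=4,rB=1  c:1=>tig=0,lo=1
L=4*4+0=16  i=1*2+1=3

16,3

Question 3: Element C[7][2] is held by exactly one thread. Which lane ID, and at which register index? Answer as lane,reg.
r=7⇒gr=7,Rb=0  c=2⇒th=1,odd=0
L=7*4+1=29  i=0*2+0=0

29,0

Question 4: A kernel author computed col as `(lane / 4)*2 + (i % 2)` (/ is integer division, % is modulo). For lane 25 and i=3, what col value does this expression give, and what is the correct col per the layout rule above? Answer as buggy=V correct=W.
buggy=13 correct=3

`(lane / 4)*2 + (i % 2)`[25,3]→13
lane 25: G=6 (25/4), T=1 (25%4)
i=3: r=6+8=14, c=1*2+1=3
col: 13 vs 3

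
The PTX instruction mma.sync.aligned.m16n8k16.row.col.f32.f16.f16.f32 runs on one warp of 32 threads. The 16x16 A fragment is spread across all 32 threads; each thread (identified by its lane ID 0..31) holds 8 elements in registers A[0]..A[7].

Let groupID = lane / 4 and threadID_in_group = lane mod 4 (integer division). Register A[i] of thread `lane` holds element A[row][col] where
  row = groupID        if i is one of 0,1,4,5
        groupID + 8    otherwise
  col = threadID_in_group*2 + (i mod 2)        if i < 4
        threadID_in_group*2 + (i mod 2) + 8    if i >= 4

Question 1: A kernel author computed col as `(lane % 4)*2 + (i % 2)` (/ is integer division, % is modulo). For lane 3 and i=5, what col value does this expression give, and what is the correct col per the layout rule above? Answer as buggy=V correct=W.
`(lane % 4)*2 + (i % 2)`[3,5]→7
L=3→G=3>>2=0, T=3&3=3
[5]→row 0+0=0  col 3·2+1+8=15
col: 7 vs 15

buggy=7 correct=15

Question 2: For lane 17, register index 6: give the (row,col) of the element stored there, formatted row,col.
lane 17->17/4=4, 17 mod 4=1
i=6  r:4+8->12  c:2·1+0+8->10

12,10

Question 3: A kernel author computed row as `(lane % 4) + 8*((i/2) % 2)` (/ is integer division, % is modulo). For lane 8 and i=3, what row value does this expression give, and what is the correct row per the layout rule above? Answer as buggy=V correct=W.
buggy=8 correct=10

`(lane % 4) + 8*((i/2) % 2)`[8,3]⇒8
lane 8: gr=2 (8/4), th=0 (8%4)
i=3: r=2+8=10, c=0*2+1+0=1
row: 8 vs 10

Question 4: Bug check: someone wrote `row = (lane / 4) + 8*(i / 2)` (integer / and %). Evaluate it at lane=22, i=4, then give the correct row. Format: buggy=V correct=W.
buggy=21 correct=5

`(lane / 4) + 8*(i / 2)`[22,4]->21
22: g=5,t=2
[4] (5+0,2*2+0+8) = (5,12)
row: 21 vs 5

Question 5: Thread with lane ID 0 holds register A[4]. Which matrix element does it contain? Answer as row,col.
0: G=0,T=0
[4] (0+0,0*2+0+8) = (0,8)

0,8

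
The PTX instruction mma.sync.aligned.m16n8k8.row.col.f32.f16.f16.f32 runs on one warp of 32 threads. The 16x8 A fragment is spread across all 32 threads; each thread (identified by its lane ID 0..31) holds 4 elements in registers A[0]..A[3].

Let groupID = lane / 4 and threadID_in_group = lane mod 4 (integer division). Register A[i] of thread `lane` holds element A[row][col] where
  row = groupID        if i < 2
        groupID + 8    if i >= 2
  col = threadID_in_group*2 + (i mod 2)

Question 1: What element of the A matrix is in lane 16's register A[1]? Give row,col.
16: grp=4,tig=0
[1] (4+0,0*2+1) = (4,1)

4,1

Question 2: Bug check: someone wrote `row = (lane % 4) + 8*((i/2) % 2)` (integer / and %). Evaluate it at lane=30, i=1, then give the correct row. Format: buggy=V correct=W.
`(lane % 4) + 8*((i/2) % 2)`[30,1]=>2
lane 30=>30/4=7, 30 mod 4=2
i=1  r:7+0=>7  c:2·2+1=>5
row: 2 vs 7

buggy=2 correct=7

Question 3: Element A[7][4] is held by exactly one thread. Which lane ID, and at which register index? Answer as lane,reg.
r=7->g=7,rb=0  c=4->t=2,b0=0
L=7*4+2=30  i=0*2+0=0

30,0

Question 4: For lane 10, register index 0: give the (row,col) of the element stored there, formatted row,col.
2,4

lane 10: g=2 (10/4), t=2 (10%4)
i=0: r=2+0=2, c=2*2+0=4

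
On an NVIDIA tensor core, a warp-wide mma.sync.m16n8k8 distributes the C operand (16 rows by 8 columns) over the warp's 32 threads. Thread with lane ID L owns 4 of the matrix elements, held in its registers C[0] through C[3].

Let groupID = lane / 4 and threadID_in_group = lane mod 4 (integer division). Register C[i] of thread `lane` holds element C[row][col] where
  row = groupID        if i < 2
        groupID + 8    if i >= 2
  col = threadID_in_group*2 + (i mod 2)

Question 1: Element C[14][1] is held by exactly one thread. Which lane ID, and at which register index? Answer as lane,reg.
24,3

r:14=>grp=6,rB=1  c:1=>tig=0,lo=1
L=6*4+0=24  i=1*2+1=3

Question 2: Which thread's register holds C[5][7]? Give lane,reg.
r=5→G=5,rhi=0  c=7→T=3,p=1
L=5*4+3=23  i=0*2+1=1

23,1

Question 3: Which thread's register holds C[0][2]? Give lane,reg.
r=0->g=0,rb=0  c=2->t=1,b0=0
L=0*4+1=1  i=0*2+0=0

1,0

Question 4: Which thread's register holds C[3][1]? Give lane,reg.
12,1

r=3->g=3,rb=0  c=1->t=0,b0=1
L=3*4+0=12  i=0*2+1=1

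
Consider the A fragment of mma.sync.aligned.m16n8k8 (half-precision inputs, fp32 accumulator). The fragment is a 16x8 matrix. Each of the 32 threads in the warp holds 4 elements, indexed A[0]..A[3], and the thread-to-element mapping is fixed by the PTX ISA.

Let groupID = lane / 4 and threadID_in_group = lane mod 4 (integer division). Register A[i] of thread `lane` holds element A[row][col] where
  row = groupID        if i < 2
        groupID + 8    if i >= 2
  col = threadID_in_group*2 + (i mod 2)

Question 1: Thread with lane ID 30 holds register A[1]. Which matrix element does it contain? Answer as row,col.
7,5

30: gr=7,th=2
[1] (7+0,2*2+1) = (7,5)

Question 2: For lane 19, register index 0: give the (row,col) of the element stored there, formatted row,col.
L=19⇒gr=19>>2=4, th=19&3=3
[0]⇒row 4+0=4  col 3·2+0=6

4,6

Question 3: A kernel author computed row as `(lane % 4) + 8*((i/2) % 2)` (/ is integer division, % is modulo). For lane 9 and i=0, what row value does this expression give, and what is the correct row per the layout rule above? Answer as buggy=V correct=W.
`(lane % 4) + 8*((i/2) % 2)`[9,0]->1
9: gid=2,tid=1
[0] (2+0,1*2+0) = (2,2)
row: 1 vs 2

buggy=1 correct=2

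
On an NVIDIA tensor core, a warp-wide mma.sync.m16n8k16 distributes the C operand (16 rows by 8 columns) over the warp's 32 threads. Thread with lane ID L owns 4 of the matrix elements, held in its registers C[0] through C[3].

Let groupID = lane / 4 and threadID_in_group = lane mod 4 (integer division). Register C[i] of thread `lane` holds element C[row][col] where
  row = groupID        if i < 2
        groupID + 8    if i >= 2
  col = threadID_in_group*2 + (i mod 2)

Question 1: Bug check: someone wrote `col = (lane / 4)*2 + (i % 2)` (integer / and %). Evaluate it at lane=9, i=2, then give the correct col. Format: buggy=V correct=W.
`(lane / 4)*2 + (i % 2)`[9,2]->4
lane 9->9/4=2, 9 mod 4=1
i=2  r:2+8->10  c:2·1+0->2
col: 4 vs 2

buggy=4 correct=2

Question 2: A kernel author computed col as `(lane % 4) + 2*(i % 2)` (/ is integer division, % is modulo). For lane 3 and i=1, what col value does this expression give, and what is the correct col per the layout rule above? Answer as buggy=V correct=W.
`(lane % 4) + 2*(i % 2)`[3,1]->5
L=3->g=3>>2=0, t=3&3=3
[1]->row 0+0=0  col 3·2+1=7
col: 5 vs 7

buggy=5 correct=7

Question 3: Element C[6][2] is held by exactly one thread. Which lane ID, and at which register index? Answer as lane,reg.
r: 6->gid=6,r8=0  c: 2->tid=1,i&1=0
L=6*4+1=25  i=0*2+0=0

25,0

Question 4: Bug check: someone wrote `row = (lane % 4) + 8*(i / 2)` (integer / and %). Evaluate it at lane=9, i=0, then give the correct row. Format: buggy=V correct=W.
`(lane % 4) + 8*(i / 2)`[9,0]→1
lane 9: G=2 (9/4), T=1 (9%4)
i=0: r=2+0=2, c=1*2+0=2
row: 1 vs 2

buggy=1 correct=2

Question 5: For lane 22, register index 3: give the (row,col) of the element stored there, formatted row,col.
lane 22→22/4=5, 22 mod 4=2
i=3  r:5+8→13  c:2·2+1→5

13,5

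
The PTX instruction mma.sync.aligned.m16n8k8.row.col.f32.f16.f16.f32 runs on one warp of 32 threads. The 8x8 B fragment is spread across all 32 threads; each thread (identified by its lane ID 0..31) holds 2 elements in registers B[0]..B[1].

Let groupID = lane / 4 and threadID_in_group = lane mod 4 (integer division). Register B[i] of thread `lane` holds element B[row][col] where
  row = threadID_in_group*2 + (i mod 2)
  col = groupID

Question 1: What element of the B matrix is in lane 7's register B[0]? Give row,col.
lane 7->7/4=1, 7 mod 4=3
i=0  r:2·3+0->6  c:1

6,1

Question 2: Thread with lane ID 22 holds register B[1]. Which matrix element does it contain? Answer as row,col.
L=22->gid=22>>2=5, tid=22&3=2
[1]->row 2·2+1=5  col gid=5

5,5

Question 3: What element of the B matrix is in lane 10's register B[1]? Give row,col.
10: grp=2,tig=2
[1] (2*2+1,2) = (5,2)

5,2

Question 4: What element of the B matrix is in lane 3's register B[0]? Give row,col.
6,0

lane 3=>3/4=0, 3 mod 4=3
i=0  r:2·3+0=>6  c:0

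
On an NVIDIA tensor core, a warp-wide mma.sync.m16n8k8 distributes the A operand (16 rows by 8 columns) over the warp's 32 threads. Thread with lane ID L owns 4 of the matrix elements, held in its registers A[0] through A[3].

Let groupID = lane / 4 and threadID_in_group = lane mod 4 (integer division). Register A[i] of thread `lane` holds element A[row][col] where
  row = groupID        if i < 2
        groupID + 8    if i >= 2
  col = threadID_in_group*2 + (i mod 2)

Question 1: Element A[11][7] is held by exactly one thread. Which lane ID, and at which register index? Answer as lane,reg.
15,3

r=11->g=3,rb=1  c=7->t=3,b0=1
L=3*4+3=15  i=1*2+1=3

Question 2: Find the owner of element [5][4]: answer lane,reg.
r:5=>grp=5,rB=0  c:4=>tig=2,lo=0
L=5*4+2=22  i=0*2+0=0

22,0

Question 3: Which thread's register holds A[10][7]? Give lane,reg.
r:10=>grp=2,rB=1  c:7=>tig=3,lo=1
L=2*4+3=11  i=1*2+1=3

11,3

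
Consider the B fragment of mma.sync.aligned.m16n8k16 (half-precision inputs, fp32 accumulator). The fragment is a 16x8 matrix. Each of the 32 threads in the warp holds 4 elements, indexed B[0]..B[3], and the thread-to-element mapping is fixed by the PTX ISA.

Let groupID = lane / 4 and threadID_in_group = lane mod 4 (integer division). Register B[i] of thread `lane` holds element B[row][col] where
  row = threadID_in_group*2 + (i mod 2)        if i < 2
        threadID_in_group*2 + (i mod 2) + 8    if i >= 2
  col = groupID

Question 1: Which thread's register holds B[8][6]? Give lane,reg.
c:6=>grp=6  r:8=>rB=1,tig=0,lo=0
L=6*4+0=24  i=1*2+0=2

24,2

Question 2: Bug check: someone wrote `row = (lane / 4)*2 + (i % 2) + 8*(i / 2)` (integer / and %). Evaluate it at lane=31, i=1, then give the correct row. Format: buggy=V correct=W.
`(lane / 4)*2 + (i % 2) + 8*(i / 2)`[31,1]=>15
L=31=>grp=31>>2=7, tig=31&3=3
[1]=>row 3·2+1+0=7  col grp=7
row: 15 vs 7

buggy=15 correct=7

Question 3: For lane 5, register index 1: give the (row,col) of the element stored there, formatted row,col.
lane 5: g=1 (5/4), t=1 (5%4)
i=1: r=1*2+1+0=3, c=g=1

3,1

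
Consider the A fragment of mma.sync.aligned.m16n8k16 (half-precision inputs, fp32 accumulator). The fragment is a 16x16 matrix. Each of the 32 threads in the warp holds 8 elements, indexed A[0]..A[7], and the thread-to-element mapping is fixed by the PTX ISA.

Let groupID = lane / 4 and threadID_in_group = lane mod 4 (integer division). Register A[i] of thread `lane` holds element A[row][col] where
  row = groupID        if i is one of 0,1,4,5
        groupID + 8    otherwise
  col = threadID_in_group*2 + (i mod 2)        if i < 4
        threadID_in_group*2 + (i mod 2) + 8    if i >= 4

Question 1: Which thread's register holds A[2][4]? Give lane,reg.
r=2->g=2,rb=0  c=4->cb=0,t=2,b0=0
L=2*4+2=10  i=0*4+0*2+0=0

10,0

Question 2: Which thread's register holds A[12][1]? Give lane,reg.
16,3

r=12→G=4,rhi=1  c=1→chi=0,T=0,p=1
L=4*4+0=16  i=0*4+1*2+1=3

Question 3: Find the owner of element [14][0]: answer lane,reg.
r:14=>grp=6,rB=1  c:0=>cB=0,tig=0,lo=0
L=6*4+0=24  i=0*4+1*2+0=2

24,2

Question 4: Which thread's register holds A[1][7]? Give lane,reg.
r=1⇒gr=1,Rb=0  c=7⇒Cb=0,th=3,odd=1
L=1*4+3=7  i=0*4+0*2+1=1

7,1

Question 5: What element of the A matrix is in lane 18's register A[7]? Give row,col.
12,13

lane 18⇒18/4=4, 18 mod 4=2
i=7  r:4+8⇒12  c:2·2+1+8⇒13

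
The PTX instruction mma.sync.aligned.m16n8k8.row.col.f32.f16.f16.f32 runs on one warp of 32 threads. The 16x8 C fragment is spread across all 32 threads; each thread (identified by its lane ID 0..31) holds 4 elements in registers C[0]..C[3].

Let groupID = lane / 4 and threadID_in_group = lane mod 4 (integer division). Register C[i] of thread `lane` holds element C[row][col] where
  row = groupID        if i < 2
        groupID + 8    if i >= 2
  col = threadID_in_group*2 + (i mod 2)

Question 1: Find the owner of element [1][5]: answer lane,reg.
r=1->g=1,rb=0  c=5->t=2,b0=1
L=1*4+2=6  i=0*2+1=1

6,1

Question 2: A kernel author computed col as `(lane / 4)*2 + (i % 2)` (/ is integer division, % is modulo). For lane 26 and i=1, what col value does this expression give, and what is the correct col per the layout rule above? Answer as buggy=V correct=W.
`(lane / 4)*2 + (i % 2)`[26,1]⇒13
lane 26⇒26/4=6, 26 mod 4=2
i=1  r:6+0⇒6  c:2·2+1⇒5
col: 13 vs 5

buggy=13 correct=5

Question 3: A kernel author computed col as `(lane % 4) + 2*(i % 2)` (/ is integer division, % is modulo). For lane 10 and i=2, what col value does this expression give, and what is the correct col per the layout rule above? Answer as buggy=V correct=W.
buggy=2 correct=4

`(lane % 4) + 2*(i % 2)`[10,2]->2
lane 10->10/4=2, 10 mod 4=2
i=2  r:2+8->10  c:2·2+0->4
col: 2 vs 4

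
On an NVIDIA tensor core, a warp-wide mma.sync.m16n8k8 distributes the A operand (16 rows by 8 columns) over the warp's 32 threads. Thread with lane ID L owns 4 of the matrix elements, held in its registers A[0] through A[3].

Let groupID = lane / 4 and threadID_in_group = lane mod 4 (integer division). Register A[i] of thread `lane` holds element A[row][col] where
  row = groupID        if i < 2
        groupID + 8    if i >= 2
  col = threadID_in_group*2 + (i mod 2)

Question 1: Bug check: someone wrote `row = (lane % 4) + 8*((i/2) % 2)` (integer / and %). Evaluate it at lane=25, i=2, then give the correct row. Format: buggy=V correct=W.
`(lane % 4) + 8*((i/2) % 2)`[25,2]→9
25: G=6,T=1
[2] (6+8,1*2+0) = (14,2)
row: 9 vs 14

buggy=9 correct=14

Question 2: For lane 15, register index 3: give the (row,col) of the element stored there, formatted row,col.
lane 15: G=3 (15/4), T=3 (15%4)
i=3: r=3+8=11, c=3*2+1=7

11,7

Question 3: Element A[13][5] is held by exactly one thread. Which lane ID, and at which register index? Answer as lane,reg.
22,3

r:13=>grp=5,rB=1  c:5=>tig=2,lo=1
L=5*4+2=22  i=1*2+1=3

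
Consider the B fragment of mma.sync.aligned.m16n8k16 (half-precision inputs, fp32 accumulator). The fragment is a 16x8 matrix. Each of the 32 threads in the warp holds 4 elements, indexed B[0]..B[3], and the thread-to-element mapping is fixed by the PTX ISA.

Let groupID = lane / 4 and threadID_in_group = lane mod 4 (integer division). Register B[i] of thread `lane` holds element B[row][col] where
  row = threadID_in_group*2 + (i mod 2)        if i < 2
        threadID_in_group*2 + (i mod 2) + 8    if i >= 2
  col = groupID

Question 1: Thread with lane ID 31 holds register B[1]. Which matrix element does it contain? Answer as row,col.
7,7

lane 31: gr=7 (31/4), th=3 (31%4)
i=1: r=3*2+1+0=7, c=gr=7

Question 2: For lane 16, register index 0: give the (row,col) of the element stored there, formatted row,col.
0,4

16: g=4,t=0
[0] (0*2+0+0,4) = (0,4)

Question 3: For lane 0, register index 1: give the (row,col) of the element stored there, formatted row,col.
lane 0⇒0/4=0, 0 mod 4=0
i=1  r:2·0+1+0⇒1  c:0

1,0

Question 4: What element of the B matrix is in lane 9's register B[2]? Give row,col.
10,2

lane 9: grp=2 (9/4), tig=1 (9%4)
i=2: r=1*2+0+8=10, c=grp=2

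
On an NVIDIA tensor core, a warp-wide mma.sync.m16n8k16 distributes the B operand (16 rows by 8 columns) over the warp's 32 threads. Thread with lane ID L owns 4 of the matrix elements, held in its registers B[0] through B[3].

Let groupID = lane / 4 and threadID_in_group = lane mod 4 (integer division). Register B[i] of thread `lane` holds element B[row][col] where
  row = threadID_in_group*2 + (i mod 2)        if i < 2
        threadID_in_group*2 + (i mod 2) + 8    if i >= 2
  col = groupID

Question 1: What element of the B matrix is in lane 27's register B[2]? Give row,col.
L=27->gid=27>>2=6, tid=27&3=3
[2]->row 3·2+0+8=14  col gid=6

14,6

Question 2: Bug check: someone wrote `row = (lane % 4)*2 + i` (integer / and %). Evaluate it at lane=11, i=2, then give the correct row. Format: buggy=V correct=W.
`(lane % 4)*2 + i`[11,2]->8
lane 11->11/4=2, 11 mod 4=3
i=2  r:2·3+0+8->14  c:2
row: 8 vs 14

buggy=8 correct=14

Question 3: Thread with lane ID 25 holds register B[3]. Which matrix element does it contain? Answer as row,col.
lane 25: gid=6 (25/4), tid=1 (25%4)
i=3: r=1*2+1+8=11, c=gid=6

11,6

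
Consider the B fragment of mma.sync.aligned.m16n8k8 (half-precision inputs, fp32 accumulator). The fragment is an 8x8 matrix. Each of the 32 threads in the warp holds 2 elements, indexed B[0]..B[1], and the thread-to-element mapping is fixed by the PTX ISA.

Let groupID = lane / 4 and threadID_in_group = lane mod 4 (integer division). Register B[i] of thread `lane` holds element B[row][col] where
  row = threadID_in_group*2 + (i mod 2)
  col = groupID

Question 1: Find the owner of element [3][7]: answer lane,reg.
29,1

c=7→G=7  r=3→T=1,p=1
L=7*4+1=29  i=1=1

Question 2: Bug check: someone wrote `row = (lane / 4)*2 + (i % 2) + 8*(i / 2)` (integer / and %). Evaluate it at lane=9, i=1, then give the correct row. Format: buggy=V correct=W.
`(lane / 4)*2 + (i % 2) + 8*(i / 2)`[9,1]→5
lane 9→9/4=2, 9 mod 4=1
i=1  r:2·1+1→3  c:2
row: 5 vs 3

buggy=5 correct=3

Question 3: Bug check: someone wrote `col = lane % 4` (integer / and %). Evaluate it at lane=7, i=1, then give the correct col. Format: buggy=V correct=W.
`lane % 4`[7,1]->3
lane 7->7/4=1, 7 mod 4=3
i=1  r:2·3+1->7  c:1
col: 3 vs 1

buggy=3 correct=1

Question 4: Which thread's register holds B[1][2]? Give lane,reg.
c=2⇒gr=2  r=1⇒th=0,odd=1
L=2*4+0=8  i=1=1

8,1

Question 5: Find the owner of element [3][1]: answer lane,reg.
c=1→G=1  r=3→T=1,p=1
L=1*4+1=5  i=1=1

5,1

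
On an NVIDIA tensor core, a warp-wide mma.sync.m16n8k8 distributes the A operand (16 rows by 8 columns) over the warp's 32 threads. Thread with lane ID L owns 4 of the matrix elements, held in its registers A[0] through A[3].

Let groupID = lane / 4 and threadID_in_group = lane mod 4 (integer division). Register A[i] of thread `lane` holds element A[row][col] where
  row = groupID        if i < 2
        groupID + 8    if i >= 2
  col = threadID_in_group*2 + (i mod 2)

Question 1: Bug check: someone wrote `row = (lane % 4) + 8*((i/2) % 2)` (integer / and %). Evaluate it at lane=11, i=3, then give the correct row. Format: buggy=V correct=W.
buggy=11 correct=10

`(lane % 4) + 8*((i/2) % 2)`[11,3]->11
lane 11: g=2 (11/4), t=3 (11%4)
i=3: r=2+8=10, c=3*2+1=7
row: 11 vs 10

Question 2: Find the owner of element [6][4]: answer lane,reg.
26,0

r:6=>grp=6,rB=0  c:4=>tig=2,lo=0
L=6*4+2=26  i=0*2+0=0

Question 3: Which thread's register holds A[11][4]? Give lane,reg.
r=11→G=3,rhi=1  c=4→T=2,p=0
L=3*4+2=14  i=1*2+0=2

14,2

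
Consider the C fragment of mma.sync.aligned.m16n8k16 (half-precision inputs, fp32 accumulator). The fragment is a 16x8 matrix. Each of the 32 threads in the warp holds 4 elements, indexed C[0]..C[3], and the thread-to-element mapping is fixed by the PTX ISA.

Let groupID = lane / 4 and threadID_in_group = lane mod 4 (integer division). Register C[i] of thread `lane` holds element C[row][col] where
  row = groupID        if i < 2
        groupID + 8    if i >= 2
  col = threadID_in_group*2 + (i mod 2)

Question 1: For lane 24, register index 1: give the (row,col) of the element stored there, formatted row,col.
6,1

24: gid=6,tid=0
[1] (6+0,0*2+1) = (6,1)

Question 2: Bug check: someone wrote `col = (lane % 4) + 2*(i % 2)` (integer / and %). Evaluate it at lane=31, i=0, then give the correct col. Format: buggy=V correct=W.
`(lane % 4) + 2*(i % 2)`[31,0]=>3
lane 31=>31/4=7, 31 mod 4=3
i=0  r:7+0=>7  c:2·3+0=>6
col: 3 vs 6

buggy=3 correct=6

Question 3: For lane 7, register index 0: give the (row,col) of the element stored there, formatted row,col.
1,6

lane 7⇒7/4=1, 7 mod 4=3
i=0  r:1+0⇒1  c:2·3+0⇒6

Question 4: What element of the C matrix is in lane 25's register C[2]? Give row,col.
lane 25⇒25/4=6, 25 mod 4=1
i=2  r:6+8⇒14  c:2·1+0⇒2

14,2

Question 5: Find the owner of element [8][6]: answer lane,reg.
3,2

r=8->g=0,rb=1  c=6->t=3,b0=0
L=0*4+3=3  i=1*2+0=2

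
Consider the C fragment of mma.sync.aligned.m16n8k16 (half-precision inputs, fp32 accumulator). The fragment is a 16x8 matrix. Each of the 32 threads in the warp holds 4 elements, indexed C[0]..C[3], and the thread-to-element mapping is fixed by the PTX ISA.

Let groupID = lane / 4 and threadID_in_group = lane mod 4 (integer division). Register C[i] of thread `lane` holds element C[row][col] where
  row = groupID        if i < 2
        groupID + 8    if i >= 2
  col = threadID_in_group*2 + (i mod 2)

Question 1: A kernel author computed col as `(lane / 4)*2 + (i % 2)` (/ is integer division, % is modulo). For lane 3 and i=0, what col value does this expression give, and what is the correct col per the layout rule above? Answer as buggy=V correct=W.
`(lane / 4)*2 + (i % 2)`[3,0]=>0
L=3=>grp=3>>2=0, tig=3&3=3
[0]=>row 0+0=0  col 3·2+0=6
col: 0 vs 6

buggy=0 correct=6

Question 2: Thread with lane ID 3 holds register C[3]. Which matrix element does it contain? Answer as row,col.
3: gr=0,th=3
[3] (0+8,3*2+1) = (8,7)

8,7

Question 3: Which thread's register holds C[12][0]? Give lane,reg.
16,2

r=12->g=4,rb=1  c=0->t=0,b0=0
L=4*4+0=16  i=1*2+0=2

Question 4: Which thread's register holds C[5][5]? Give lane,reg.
22,1

r=5->g=5,rb=0  c=5->t=2,b0=1
L=5*4+2=22  i=0*2+1=1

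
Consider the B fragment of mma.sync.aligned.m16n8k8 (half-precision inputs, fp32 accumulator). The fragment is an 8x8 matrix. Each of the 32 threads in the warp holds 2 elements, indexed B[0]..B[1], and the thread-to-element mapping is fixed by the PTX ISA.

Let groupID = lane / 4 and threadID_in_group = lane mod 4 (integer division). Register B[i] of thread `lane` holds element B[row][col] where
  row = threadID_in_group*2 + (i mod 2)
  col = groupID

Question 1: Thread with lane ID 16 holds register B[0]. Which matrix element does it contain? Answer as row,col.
0,4

lane 16⇒16/4=4, 16 mod 4=0
i=0  r:2·0+0⇒0  c:4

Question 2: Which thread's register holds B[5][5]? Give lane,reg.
22,1

c:5=>grp=5  r:5=>tig=2,lo=1
L=5*4+2=22  i=1=1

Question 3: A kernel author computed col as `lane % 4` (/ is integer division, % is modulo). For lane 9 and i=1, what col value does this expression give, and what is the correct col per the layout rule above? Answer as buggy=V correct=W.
buggy=1 correct=2

`lane % 4`[9,1]⇒1
L=9⇒gr=9>>2=2, th=9&3=1
[1]⇒row 1·2+1=3  col gr=2
col: 1 vs 2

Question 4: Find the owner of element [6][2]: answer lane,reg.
c=2->g=2  r=6->t=3,b0=0
L=2*4+3=11  i=0=0

11,0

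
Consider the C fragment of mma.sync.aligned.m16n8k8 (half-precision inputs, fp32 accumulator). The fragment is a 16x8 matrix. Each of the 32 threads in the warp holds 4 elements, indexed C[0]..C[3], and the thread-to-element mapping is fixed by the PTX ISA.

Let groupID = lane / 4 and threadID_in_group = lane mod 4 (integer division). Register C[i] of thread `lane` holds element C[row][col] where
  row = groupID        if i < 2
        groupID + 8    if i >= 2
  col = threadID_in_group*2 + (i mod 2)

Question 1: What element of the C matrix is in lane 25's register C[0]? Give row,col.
6,2

lane 25: g=6 (25/4), t=1 (25%4)
i=0: r=6+0=6, c=1*2+0=2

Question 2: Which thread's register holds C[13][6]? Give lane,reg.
r: 13->gid=5,r8=1  c: 6->tid=3,i&1=0
L=5*4+3=23  i=1*2+0=2

23,2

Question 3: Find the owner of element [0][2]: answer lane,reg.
r=0->g=0,rb=0  c=2->t=1,b0=0
L=0*4+1=1  i=0*2+0=0

1,0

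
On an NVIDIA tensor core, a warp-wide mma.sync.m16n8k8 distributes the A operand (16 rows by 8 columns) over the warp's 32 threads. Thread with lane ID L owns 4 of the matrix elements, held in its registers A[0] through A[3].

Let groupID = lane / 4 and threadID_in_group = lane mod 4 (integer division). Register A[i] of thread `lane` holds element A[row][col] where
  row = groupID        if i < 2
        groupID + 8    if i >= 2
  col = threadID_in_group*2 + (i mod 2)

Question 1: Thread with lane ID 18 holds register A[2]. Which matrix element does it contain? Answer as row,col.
lane 18->18/4=4, 18 mod 4=2
i=2  r:4+8->12  c:2·2+0->4

12,4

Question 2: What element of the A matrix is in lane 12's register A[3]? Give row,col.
11,1

lane 12: gr=3 (12/4), th=0 (12%4)
i=3: r=3+8=11, c=0*2+1=1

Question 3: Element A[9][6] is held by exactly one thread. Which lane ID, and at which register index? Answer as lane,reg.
7,2

r=9->g=1,rb=1  c=6->t=3,b0=0
L=1*4+3=7  i=1*2+0=2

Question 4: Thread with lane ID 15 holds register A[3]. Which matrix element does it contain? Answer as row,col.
11,7

15: grp=3,tig=3
[3] (3+8,3*2+1) = (11,7)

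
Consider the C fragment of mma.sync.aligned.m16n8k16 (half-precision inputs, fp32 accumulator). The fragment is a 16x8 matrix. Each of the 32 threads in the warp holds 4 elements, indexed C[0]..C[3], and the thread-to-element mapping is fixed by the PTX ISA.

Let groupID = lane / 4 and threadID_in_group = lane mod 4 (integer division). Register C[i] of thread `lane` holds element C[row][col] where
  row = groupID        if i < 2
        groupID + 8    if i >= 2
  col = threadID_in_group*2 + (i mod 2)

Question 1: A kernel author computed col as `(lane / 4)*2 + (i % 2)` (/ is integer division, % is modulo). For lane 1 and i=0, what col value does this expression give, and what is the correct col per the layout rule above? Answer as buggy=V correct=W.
`(lane / 4)*2 + (i % 2)`[1,0]=>0
lane 1=>1/4=0, 1 mod 4=1
i=0  r:0+0=>0  c:2·1+0=>2
col: 0 vs 2

buggy=0 correct=2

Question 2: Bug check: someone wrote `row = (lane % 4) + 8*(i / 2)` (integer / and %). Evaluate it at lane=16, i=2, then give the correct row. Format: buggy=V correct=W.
`(lane % 4) + 8*(i / 2)`[16,2]=>8
L=16=>grp=16>>2=4, tig=16&3=0
[2]=>row 4+8=12  col 0·2+0=0
row: 8 vs 12

buggy=8 correct=12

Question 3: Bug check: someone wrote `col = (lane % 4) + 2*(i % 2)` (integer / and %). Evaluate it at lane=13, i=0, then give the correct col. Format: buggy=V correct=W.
buggy=1 correct=2

`(lane % 4) + 2*(i % 2)`[13,0]→1
13: G=3,T=1
[0] (3+0,1*2+0) = (3,2)
col: 1 vs 2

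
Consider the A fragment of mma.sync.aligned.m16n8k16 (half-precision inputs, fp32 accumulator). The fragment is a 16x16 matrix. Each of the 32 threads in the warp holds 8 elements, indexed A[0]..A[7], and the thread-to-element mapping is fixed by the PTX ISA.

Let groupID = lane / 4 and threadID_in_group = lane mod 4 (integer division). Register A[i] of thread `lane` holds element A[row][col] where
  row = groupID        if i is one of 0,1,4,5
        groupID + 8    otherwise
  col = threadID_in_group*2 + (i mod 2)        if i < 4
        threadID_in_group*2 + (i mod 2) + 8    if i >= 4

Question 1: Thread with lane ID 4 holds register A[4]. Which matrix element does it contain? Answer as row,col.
L=4->gid=4>>2=1, tid=4&3=0
[4]->row 1+0=1  col 0·2+0+8=8

1,8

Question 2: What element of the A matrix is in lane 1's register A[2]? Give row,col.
1: grp=0,tig=1
[2] (0+8,1*2+0+0) = (8,2)

8,2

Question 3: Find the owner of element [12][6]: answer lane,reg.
19,2

r: 12->gid=4,r8=1  c: 6->c8=0,tid=3,i&1=0
L=4*4+3=19  i=0*4+1*2+0=2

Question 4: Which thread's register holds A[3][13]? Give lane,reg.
r=3⇒gr=3,Rb=0  c=13⇒Cb=1,th=2,odd=1
L=3*4+2=14  i=1*4+0*2+1=5

14,5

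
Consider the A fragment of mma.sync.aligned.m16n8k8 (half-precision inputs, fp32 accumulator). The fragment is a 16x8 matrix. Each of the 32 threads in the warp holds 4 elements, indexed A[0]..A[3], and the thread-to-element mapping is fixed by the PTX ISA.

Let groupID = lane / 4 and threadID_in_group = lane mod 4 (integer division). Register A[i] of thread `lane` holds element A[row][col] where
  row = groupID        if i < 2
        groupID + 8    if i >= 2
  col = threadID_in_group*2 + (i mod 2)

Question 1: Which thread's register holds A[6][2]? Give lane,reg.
25,0

r:6=>grp=6,rB=0  c:2=>tig=1,lo=0
L=6*4+1=25  i=0*2+0=0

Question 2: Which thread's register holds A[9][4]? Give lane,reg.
r:9=>grp=1,rB=1  c:4=>tig=2,lo=0
L=1*4+2=6  i=1*2+0=2

6,2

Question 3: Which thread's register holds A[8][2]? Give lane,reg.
1,2

r:8=>grp=0,rB=1  c:2=>tig=1,lo=0
L=0*4+1=1  i=1*2+0=2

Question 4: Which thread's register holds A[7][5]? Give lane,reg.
r: 7->gid=7,r8=0  c: 5->tid=2,i&1=1
L=7*4+2=30  i=0*2+1=1

30,1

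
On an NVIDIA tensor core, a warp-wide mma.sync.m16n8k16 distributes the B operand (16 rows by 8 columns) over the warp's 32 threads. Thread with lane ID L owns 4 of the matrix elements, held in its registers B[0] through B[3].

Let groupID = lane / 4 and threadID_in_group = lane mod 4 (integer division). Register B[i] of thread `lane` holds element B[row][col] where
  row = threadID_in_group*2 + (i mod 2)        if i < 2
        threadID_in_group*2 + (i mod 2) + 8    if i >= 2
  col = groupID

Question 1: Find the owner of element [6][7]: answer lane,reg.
31,0

c=7->g=7  r=6->rb=0,t=3,b0=0
L=7*4+3=31  i=0*2+0=0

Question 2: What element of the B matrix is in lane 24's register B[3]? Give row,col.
lane 24: grp=6 (24/4), tig=0 (24%4)
i=3: r=0*2+1+8=9, c=grp=6

9,6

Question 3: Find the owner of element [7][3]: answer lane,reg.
15,1

c=3→G=3  r=7→rhi=0,T=3,p=1
L=3*4+3=15  i=0*2+1=1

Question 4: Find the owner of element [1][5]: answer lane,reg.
c=5⇒gr=5  r=1⇒Rb=0,th=0,odd=1
L=5*4+0=20  i=0*2+1=1

20,1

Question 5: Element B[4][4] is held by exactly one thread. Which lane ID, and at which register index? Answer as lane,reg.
c=4⇒gr=4  r=4⇒Rb=0,th=2,odd=0
L=4*4+2=18  i=0*2+0=0

18,0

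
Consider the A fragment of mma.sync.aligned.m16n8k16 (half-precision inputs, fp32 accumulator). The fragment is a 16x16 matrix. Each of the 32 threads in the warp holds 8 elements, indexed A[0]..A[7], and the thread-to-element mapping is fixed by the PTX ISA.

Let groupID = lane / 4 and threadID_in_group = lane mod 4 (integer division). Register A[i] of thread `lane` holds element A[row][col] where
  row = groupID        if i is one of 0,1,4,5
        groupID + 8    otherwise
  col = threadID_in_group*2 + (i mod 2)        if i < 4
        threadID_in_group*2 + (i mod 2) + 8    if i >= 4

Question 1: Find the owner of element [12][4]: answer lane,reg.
18,2

r:12=>grp=4,rB=1  c:4=>cB=0,tig=2,lo=0
L=4*4+2=18  i=0*4+1*2+0=2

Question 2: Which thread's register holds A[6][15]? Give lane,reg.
r:6=>grp=6,rB=0  c:15=>cB=1,tig=3,lo=1
L=6*4+3=27  i=1*4+0*2+1=5

27,5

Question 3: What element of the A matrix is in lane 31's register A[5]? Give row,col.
L=31⇒gr=31>>2=7, th=31&3=3
[5]⇒row 7+0=7  col 3·2+1+8=15

7,15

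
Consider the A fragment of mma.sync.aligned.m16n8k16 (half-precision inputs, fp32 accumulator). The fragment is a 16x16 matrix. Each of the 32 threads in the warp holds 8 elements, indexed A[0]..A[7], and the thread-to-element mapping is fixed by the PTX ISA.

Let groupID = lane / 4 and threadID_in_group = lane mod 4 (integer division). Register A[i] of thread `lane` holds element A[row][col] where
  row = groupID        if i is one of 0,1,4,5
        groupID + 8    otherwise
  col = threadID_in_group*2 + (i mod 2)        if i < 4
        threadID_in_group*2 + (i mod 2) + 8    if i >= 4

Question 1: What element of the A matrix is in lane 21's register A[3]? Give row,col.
lane 21: grp=5 (21/4), tig=1 (21%4)
i=3: r=5+8=13, c=1*2+1+0=3

13,3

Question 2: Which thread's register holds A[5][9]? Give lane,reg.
r: 5->gid=5,r8=0  c: 9->c8=1,tid=0,i&1=1
L=5*4+0=20  i=1*4+0*2+1=5

20,5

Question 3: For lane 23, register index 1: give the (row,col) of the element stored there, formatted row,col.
lane 23: gid=5 (23/4), tid=3 (23%4)
i=1: r=5+0=5, c=3*2+1+0=7

5,7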